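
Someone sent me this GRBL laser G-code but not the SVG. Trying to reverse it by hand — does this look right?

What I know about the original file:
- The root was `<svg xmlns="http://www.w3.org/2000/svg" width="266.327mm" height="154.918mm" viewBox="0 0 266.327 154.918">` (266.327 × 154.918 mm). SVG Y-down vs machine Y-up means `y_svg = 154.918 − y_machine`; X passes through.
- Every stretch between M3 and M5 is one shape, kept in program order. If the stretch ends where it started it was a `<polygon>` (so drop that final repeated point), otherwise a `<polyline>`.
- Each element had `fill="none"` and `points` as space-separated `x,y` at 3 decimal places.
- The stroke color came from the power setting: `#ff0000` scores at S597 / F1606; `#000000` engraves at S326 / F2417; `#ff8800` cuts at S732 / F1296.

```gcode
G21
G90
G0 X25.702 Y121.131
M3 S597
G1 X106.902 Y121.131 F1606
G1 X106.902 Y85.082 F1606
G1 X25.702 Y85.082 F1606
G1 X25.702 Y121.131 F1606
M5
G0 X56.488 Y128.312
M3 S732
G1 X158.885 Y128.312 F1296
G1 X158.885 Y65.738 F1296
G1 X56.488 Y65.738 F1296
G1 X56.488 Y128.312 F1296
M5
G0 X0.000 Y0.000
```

<svg xmlns="http://www.w3.org/2000/svg" width="266.327mm" height="154.918mm" viewBox="0 0 266.327 154.918">
  <polygon points="25.702,33.787 106.902,33.787 106.902,69.836 25.702,69.836" fill="none" stroke="#ff0000"/>
  <polygon points="56.488,26.606 158.885,26.606 158.885,89.180 56.488,89.180" fill="none" stroke="#ff8800"/>
</svg>

Each laser-on run becomes one SVG element. Flip Y back into SVG space with y_svg = 154.918 − y_machine.

Run 1: power S597 maps to stroke `#ff0000` (score). The run returns to its start, so emit a `<polygon>` with points (Y-flipped): 25.702,33.787 106.902,33.787 106.902,69.836 25.702,69.836.

Run 2: the run's S732 means `#ff8800` (cut). The run returns to its start, so emit a `<polygon>` with points (Y-flipped): 56.488,26.606 158.885,26.606 158.885,89.180 56.488,89.180.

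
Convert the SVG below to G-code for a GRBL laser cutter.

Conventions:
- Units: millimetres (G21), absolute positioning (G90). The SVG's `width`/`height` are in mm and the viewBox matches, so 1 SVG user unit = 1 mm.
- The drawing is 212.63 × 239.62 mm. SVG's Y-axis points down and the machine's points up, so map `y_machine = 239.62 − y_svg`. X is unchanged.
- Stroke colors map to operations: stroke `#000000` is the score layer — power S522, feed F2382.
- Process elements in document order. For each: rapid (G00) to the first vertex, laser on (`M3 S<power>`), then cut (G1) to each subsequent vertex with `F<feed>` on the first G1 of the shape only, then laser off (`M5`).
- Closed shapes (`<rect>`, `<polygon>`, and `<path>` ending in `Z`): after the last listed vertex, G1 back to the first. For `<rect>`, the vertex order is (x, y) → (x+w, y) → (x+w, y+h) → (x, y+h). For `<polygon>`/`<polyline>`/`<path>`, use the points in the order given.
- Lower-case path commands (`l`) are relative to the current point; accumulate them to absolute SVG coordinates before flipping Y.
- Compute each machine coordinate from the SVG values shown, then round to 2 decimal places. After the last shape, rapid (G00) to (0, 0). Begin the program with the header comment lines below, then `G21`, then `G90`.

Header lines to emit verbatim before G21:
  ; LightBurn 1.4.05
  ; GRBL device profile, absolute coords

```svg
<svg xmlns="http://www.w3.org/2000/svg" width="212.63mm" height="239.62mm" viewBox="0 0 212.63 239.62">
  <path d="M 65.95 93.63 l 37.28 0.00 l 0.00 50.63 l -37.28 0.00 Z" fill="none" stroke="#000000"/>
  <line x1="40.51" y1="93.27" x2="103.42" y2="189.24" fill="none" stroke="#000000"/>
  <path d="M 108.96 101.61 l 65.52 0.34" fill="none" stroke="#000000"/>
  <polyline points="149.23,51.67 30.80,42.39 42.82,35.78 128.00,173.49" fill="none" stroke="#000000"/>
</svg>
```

Since the viewBox matches the mm dimensions, user units are millimetres directly. The only transform is the Y-flip y_m = 239.62 − y_svg.

Shape 1 is a rectangle drawn with `<path>`. Its stroke #000000 means score at S522, F2382. After flipping Y the toolpath is (65.95,145.99) → (103.23,145.99) → (103.23,95.36) → (65.95,95.36) → (65.95,145.99), returning to the start.

Shape 2 is a line segment drawn with `<line>`. Its stroke #000000 means score at S522, F2382. After flipping Y the toolpath is (40.51,146.35) → (103.42,50.38).

Shape 3 is a line segment drawn with `<path>`. Its stroke #000000 means score at S522, F2382. After flipping Y the toolpath is (108.96,138.01) → (174.48,137.67).

Shape 4 is a open polyline drawn with `<polyline>`. Its stroke #000000 means score at S522, F2382. After flipping Y the toolpath is (149.23,187.95) → (30.80,197.23) → (42.82,203.84) → (128.00,66.13).

; LightBurn 1.4.05
; GRBL device profile, absolute coords
G21
G90
G00 X65.95 Y145.99
M3 S522
G1 X103.23 Y145.99 F2382
G1 X103.23 Y95.36
G1 X65.95 Y95.36
G1 X65.95 Y145.99
M5
G00 X40.51 Y146.35
M3 S522
G1 X103.42 Y50.38 F2382
M5
G00 X108.96 Y138.01
M3 S522
G1 X174.48 Y137.67 F2382
M5
G00 X149.23 Y187.95
M3 S522
G1 X30.80 Y197.23 F2382
G1 X42.82 Y203.84
G1 X128.00 Y66.13
M5
G00 X0.00 Y0.00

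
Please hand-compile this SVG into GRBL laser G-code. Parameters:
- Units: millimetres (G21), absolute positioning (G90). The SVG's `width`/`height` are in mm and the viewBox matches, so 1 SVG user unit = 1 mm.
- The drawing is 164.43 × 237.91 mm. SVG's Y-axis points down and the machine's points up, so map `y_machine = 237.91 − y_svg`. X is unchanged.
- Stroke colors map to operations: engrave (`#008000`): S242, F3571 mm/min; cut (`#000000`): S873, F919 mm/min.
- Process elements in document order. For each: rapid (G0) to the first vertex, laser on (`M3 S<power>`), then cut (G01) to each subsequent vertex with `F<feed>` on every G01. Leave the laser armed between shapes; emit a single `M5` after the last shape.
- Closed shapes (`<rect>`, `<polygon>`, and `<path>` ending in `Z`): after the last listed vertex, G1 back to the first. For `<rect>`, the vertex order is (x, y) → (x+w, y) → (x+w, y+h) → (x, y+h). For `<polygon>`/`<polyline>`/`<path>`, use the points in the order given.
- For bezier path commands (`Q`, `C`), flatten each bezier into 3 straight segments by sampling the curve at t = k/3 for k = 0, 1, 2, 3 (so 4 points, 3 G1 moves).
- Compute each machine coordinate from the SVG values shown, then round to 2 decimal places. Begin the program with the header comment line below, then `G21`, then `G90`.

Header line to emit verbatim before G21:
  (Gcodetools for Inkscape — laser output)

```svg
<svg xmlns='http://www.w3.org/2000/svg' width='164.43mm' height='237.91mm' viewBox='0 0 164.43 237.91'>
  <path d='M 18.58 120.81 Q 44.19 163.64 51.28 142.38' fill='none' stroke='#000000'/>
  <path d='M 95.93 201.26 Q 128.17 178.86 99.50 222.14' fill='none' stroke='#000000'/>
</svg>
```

(Gcodetools for Inkscape — laser output)
G21
G90
G0 X18.58 Y117.10
M3 S873
G01 X33.60 Y95.67 F919
G01 X44.50 Y88.48 F919
G01 X51.28 Y95.53 F919
G0 X95.93 Y36.65
M3 S873
G01 X110.66 Y44.29 F919
G01 X111.85 Y37.33 F919
G01 X99.50 Y15.77 F919
M5

Since the viewBox matches the mm dimensions, user units are millimetres directly. The only transform is the Y-flip y_m = 237.91 − y_svg.

Shape 1 is a quadratic bezier drawn with `<path>`. Its stroke #000000 means cut at S873, F919. After flipping Y the toolpath is (18.58,117.10) → (33.60,95.67) → (44.50,88.48) → (51.28,95.53).

Shape 2 is a quadratic bezier drawn with `<path>`. Its stroke #000000 means cut at S873, F919. After flipping Y the toolpath is (95.93,36.65) → (110.66,44.29) → (111.85,37.33) → (99.50,15.77).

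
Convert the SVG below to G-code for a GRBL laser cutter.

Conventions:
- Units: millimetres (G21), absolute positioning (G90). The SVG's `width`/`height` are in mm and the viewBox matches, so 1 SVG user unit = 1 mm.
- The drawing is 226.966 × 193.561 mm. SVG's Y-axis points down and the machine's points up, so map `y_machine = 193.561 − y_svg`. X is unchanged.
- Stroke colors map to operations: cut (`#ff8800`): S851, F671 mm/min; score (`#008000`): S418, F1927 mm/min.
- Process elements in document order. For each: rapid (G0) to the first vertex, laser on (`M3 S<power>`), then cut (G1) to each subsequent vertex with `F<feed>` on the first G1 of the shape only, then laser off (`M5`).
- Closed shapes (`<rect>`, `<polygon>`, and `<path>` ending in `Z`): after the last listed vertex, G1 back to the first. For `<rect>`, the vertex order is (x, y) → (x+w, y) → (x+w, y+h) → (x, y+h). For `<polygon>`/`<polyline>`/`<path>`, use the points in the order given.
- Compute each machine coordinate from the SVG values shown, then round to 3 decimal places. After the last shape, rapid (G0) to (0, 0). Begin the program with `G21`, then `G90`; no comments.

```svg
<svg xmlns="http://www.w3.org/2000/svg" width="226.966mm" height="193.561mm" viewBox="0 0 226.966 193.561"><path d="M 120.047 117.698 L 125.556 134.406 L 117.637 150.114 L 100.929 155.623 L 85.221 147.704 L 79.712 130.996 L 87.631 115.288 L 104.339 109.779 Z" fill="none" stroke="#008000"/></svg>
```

1 u = 1 mm; y_m = 193.561 − y.

[1] `<path>` regular polygon, #008000→score S418 F1927: (120.047,75.863) → (125.556,59.155) → (117.637,43.447) → (100.929,37.938) → (85.221,45.857) → (79.712,62.565) → (87.631,78.273) → (104.339,83.782) → (120.047,75.863) (closed)

G21
G90
G0 X120.047 Y75.863
M3 S418
G1 X125.556 Y59.155 F1927
G1 X117.637 Y43.447
G1 X100.929 Y37.938
G1 X85.221 Y45.857
G1 X79.712 Y62.565
G1 X87.631 Y78.273
G1 X104.339 Y83.782
G1 X120.047 Y75.863
M5
G0 X0.000 Y0.000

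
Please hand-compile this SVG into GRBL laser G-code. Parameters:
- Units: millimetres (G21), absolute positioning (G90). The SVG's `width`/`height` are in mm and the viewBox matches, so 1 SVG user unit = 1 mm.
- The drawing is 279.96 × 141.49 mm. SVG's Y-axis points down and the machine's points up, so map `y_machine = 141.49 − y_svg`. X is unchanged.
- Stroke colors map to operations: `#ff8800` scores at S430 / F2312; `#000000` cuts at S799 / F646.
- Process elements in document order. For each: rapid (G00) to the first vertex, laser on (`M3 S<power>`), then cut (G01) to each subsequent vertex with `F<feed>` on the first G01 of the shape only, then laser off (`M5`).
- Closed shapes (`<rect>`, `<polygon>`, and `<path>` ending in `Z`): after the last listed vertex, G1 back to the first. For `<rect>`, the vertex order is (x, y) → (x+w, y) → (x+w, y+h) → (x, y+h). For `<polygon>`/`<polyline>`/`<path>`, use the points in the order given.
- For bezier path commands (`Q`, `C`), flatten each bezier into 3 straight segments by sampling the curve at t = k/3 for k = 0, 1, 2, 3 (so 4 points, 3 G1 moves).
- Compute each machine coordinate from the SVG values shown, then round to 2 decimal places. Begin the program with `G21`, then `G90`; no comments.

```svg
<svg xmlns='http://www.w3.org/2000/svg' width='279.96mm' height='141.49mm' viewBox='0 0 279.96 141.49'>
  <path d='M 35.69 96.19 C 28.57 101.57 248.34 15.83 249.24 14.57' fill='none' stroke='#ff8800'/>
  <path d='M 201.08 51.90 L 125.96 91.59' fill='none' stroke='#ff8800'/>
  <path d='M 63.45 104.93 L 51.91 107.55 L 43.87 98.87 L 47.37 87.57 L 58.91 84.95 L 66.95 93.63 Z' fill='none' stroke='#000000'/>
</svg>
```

G21
G90
G00 X35.69 Y45.30
M3 S430
G01 X87.69 Y63.79 F2312
G01 X191.89 Y104.00
G01 X249.24 Y126.92
M5
G00 X201.08 Y89.59
M3 S430
G01 X125.96 Y49.90 F2312
M5
G00 X63.45 Y36.56
M3 S799
G01 X51.91 Y33.94 F646
G01 X43.87 Y42.62
G01 X47.37 Y53.92
G01 X58.91 Y56.54
G01 X66.95 Y47.86
G01 X63.45 Y36.56
M5

Since the viewBox matches the mm dimensions, user units are millimetres directly. The only transform is the Y-flip y_m = 141.49 − y_svg.

Shape 1 is a cubic bezier drawn with `<path>`. Its stroke #ff8800 means score at S430, F2312. After flipping Y the toolpath is (35.69,45.30) → (87.69,63.79) → (191.89,104.00) → (249.24,126.92).

Shape 2 is a line segment drawn with `<path>`. Its stroke #ff8800 means score at S430, F2312. After flipping Y the toolpath is (201.08,89.59) → (125.96,49.90).

Shape 3 is a regular polygon drawn with `<path>`. Its stroke #000000 means cut at S799, F646. After flipping Y the toolpath is (63.45,36.56) → (51.91,33.94) → (43.87,42.62) → (47.37,53.92) → (58.91,56.54) → (66.95,47.86) → (63.45,36.56), returning to the start.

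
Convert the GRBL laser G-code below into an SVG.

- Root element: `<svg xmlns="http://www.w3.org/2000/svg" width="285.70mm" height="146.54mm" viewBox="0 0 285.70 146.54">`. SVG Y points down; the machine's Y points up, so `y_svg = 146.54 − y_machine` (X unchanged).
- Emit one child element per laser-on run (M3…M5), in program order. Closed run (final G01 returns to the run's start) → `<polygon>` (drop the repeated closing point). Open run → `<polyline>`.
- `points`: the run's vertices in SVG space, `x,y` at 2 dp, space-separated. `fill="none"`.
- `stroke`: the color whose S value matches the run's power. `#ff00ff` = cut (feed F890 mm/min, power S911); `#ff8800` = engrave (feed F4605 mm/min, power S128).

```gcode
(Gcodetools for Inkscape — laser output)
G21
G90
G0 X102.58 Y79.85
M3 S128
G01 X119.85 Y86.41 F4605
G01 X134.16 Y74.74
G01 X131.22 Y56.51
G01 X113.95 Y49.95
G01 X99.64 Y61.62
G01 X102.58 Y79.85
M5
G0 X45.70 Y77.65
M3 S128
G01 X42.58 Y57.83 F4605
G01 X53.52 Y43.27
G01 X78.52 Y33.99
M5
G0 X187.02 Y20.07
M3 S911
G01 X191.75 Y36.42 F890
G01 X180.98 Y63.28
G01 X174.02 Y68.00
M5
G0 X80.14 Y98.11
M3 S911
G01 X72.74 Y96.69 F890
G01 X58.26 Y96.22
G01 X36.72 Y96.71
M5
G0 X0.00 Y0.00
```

Machine Y-up, SVG Y-down with viewBox height 146.54, so y_svg = 146.54 − y_machine; X carries over.

Run 1: power S128 maps to stroke `#ff8800` (engrave). The run returns to its start, so emit a `<polygon>` with points (Y-flipped): 102.58,66.69 119.85,60.13 134.16,71.80 131.22,90.03 113.95,96.59 99.64,84.92.

Run 2: the run's S128 means `#ff8800` (engrave). The run is open, so emit a `<polyline>` with points (Y-flipped): 45.70,68.89 42.58,88.71 53.52,103.27 78.52,112.55.

Run 3: S911 ⇒ cut layer `#ff00ff`. The run is open, so emit a `<polyline>` with points (Y-flipped): 187.02,126.47 191.75,110.12 180.98,83.26 174.02,78.54.

Run 4: the run's S911 means `#ff00ff` (cut). The run is open, so emit a `<polyline>` with points (Y-flipped): 80.14,48.43 72.74,49.85 58.26,50.32 36.72,49.83.

<svg xmlns="http://www.w3.org/2000/svg" width="285.70mm" height="146.54mm" viewBox="0 0 285.70 146.54">
  <polygon points="102.58,66.69 119.85,60.13 134.16,71.80 131.22,90.03 113.95,96.59 99.64,84.92" fill="none" stroke="#ff8800"/>
  <polyline points="45.70,68.89 42.58,88.71 53.52,103.27 78.52,112.55" fill="none" stroke="#ff8800"/>
  <polyline points="187.02,126.47 191.75,110.12 180.98,83.26 174.02,78.54" fill="none" stroke="#ff00ff"/>
  <polyline points="80.14,48.43 72.74,49.85 58.26,50.32 36.72,49.83" fill="none" stroke="#ff00ff"/>
</svg>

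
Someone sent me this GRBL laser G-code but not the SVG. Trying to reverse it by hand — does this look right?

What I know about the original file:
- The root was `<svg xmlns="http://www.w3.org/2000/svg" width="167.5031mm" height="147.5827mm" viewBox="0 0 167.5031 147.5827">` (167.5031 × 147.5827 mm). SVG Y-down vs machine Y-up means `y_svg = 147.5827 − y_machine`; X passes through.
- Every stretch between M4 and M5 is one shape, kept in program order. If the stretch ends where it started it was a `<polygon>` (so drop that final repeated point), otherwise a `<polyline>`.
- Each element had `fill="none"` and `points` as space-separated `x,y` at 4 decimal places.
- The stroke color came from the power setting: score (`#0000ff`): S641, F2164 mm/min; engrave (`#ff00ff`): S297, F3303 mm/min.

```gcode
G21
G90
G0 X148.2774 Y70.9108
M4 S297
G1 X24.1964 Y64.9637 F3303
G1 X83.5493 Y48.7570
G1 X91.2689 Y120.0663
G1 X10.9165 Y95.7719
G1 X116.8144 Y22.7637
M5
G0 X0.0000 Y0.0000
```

Machine Y-up, SVG Y-down with viewBox height 147.5827, so y_svg = 147.5827 − y_machine; X carries over. Every run uses S297, so all elements get stroke `#ff00ff` (engrave).

Run 1: The run is open, so emit a `<polyline>` with points (Y-flipped): 148.2774,76.6719 24.1964,82.6190 83.5493,98.8257 91.2689,27.5164 10.9165,51.8108 116.8144,124.8190.

<svg xmlns="http://www.w3.org/2000/svg" width="167.5031mm" height="147.5827mm" viewBox="0 0 167.5031 147.5827">
  <polyline points="148.2774,76.6719 24.1964,82.6190 83.5493,98.8257 91.2689,27.5164 10.9165,51.8108 116.8144,124.8190" fill="none" stroke="#ff00ff"/>
</svg>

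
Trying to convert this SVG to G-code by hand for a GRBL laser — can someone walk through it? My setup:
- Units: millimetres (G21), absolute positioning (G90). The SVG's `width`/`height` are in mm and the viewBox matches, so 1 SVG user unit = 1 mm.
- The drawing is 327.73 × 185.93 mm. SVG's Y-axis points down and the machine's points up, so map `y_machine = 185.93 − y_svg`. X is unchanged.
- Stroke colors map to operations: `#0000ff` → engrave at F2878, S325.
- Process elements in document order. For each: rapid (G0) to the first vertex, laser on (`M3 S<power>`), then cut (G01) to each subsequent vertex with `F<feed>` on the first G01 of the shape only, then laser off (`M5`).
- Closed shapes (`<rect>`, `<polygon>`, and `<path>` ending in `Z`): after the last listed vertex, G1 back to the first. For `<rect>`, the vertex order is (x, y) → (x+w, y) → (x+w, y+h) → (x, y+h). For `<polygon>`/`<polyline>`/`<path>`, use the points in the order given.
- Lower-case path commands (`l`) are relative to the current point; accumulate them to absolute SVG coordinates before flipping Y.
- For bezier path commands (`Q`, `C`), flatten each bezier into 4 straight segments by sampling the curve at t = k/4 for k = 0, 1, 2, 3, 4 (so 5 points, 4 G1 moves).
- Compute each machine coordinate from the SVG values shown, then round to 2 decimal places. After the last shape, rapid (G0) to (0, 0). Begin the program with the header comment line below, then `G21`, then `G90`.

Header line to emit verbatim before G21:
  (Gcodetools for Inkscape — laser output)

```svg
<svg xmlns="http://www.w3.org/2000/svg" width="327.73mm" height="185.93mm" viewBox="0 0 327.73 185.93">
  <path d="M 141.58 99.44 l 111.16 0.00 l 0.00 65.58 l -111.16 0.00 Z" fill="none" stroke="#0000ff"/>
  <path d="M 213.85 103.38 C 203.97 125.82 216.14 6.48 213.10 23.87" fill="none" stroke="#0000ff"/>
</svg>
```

1 u = 1 mm; y_m = 185.93 − y.

[1] `<path>` rectangle, #0000ff→engrave S325 F2878: (141.58,86.49) → (252.74,86.49) → (252.74,20.91) → (141.58,20.91) → (141.58,86.49) (closed)

[2] `<path>` cubic bezier, #0000ff→engrave S325 F2878: (213.85,82.55) → (209.99,87.95) → (210.91,120.41) → (213.11,153.82) → (213.10,162.06)

(Gcodetools for Inkscape — laser output)
G21
G90
G0 X141.58 Y86.49
M3 S325
G01 X252.74 Y86.49 F2878
G01 X252.74 Y20.91
G01 X141.58 Y20.91
G01 X141.58 Y86.49
M5
G0 X213.85 Y82.55
M3 S325
G01 X209.99 Y87.95 F2878
G01 X210.91 Y120.41
G01 X213.11 Y153.82
G01 X213.10 Y162.06
M5
G0 X0.00 Y0.00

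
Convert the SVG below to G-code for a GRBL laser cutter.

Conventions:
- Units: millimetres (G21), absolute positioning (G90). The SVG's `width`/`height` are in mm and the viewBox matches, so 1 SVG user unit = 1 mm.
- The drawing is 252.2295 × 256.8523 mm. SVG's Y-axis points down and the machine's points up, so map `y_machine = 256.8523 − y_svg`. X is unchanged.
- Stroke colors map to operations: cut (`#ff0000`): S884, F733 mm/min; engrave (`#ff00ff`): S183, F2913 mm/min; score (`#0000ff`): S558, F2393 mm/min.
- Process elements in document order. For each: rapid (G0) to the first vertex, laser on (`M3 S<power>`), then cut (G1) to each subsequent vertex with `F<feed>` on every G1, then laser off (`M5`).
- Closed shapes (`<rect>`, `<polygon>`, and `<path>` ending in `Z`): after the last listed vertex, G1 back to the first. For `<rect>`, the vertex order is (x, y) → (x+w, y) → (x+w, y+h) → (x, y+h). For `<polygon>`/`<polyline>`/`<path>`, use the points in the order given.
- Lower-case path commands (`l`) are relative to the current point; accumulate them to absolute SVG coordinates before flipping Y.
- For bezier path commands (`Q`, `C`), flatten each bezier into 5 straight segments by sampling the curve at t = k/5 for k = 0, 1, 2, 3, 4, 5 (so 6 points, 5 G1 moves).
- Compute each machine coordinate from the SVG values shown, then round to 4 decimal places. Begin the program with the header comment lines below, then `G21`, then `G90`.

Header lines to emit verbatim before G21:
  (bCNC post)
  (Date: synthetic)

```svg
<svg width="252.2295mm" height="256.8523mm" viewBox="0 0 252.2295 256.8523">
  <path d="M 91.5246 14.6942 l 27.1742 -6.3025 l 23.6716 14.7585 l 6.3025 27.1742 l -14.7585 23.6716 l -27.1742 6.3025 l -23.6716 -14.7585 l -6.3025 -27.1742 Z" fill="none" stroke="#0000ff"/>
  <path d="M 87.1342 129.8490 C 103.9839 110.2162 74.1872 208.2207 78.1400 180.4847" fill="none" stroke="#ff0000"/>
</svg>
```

(bCNC post)
(Date: synthetic)
G21
G90
G0 X91.5246 Y242.1581
M3 S558
G1 X118.6988 Y248.4606 F2393
G1 X142.3704 Y233.7021 F2393
G1 X148.6729 Y206.5279 F2393
G1 X133.9144 Y182.8563 F2393
G1 X106.7402 Y176.5538 F2393
G1 X83.0686 Y191.3123 F2393
G1 X76.7661 Y218.4865 F2393
G1 X91.5246 Y242.1581 F2393
M5
G0 X87.1342 Y127.0033
M3 S884
G1 X92.2896 Y126.6135 F733
G1 X90.1089 Y109.6729 F733
G1 X84.4511 Y87.8637 F733
G1 X79.1751 Y72.8678 F733
G1 X78.1400 Y76.3676 F733
M5

Since the viewBox matches the mm dimensions, user units are millimetres directly. The only transform is the Y-flip y_m = 256.8523 − y_svg.

Shape 1 is a regular polygon drawn with `<path>`. Its stroke #0000ff means score at S558, F2393. After flipping Y the toolpath is (91.5246,242.1581) → (118.6988,248.4606) → (142.3704,233.7021) → (148.6729,206.5279) → (133.9144,182.8563) → (106.7402,176.5538) → (83.0686,191.3123) → (76.7661,218.4865) → (91.5246,242.1581), returning to the start.

Shape 2 is a cubic bezier drawn with `<path>`. Its stroke #ff0000 means cut at S884, F733. After flipping Y the toolpath is (87.1342,127.0033) → (92.2896,126.6135) → (90.1089,109.6729) → (84.4511,87.8637) → (79.1751,72.8678) → (78.1400,76.3676).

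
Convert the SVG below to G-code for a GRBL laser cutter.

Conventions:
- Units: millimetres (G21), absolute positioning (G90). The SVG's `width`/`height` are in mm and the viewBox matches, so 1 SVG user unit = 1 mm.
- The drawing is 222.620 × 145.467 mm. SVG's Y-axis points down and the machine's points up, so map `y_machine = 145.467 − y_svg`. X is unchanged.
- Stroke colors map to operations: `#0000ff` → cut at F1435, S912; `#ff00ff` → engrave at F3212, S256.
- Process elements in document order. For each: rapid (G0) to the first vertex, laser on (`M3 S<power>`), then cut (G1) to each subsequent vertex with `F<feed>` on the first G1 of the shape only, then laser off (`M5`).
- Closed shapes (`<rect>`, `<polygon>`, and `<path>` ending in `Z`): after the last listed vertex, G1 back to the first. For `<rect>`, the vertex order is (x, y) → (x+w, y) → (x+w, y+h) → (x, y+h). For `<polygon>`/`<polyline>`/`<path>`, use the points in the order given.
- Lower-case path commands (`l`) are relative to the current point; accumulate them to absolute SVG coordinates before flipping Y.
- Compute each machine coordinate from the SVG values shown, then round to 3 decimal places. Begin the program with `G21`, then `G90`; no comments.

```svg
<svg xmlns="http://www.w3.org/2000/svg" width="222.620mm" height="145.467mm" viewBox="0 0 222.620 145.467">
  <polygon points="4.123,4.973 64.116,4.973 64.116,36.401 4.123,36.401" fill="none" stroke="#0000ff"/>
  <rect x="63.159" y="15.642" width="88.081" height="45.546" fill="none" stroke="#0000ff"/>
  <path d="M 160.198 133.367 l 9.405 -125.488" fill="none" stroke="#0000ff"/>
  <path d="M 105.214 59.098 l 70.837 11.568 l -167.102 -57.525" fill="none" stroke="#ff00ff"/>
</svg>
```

G21
G90
G0 X4.123 Y140.494
M3 S912
G1 X64.116 Y140.494 F1435
G1 X64.116 Y109.066
G1 X4.123 Y109.066
G1 X4.123 Y140.494
M5
G0 X63.159 Y129.825
M3 S912
G1 X151.240 Y129.825 F1435
G1 X151.240 Y84.279
G1 X63.159 Y84.279
G1 X63.159 Y129.825
M5
G0 X160.198 Y12.100
M3 S912
G1 X169.603 Y137.588 F1435
M5
G0 X105.214 Y86.369
M3 S256
G1 X176.051 Y74.801 F3212
G1 X8.949 Y132.326
M5

Since the viewBox matches the mm dimensions, user units are millimetres directly. The only transform is the Y-flip y_m = 145.467 − y_svg.

Shape 1 is a rectangle drawn with `<polygon>`. Its stroke #0000ff means cut at S912, F1435. After flipping Y the toolpath is (4.123,140.494) → (64.116,140.494) → (64.116,109.066) → (4.123,109.066) → (4.123,140.494), returning to the start.

Shape 2 is a rectangle drawn with `<rect>`. Its stroke #0000ff means cut at S912, F1435. After flipping Y the toolpath is (63.159,129.825) → (151.240,129.825) → (151.240,84.279) → (63.159,84.279) → (63.159,129.825), returning to the start.

Shape 3 is a line segment drawn with `<path>`. Its stroke #0000ff means cut at S912, F1435. After flipping Y the toolpath is (160.198,12.100) → (169.603,137.588).

Shape 4 is a open polyline drawn with `<path>`. Its stroke #ff00ff means engrave at S256, F3212. After flipping Y the toolpath is (105.214,86.369) → (176.051,74.801) → (8.949,132.326).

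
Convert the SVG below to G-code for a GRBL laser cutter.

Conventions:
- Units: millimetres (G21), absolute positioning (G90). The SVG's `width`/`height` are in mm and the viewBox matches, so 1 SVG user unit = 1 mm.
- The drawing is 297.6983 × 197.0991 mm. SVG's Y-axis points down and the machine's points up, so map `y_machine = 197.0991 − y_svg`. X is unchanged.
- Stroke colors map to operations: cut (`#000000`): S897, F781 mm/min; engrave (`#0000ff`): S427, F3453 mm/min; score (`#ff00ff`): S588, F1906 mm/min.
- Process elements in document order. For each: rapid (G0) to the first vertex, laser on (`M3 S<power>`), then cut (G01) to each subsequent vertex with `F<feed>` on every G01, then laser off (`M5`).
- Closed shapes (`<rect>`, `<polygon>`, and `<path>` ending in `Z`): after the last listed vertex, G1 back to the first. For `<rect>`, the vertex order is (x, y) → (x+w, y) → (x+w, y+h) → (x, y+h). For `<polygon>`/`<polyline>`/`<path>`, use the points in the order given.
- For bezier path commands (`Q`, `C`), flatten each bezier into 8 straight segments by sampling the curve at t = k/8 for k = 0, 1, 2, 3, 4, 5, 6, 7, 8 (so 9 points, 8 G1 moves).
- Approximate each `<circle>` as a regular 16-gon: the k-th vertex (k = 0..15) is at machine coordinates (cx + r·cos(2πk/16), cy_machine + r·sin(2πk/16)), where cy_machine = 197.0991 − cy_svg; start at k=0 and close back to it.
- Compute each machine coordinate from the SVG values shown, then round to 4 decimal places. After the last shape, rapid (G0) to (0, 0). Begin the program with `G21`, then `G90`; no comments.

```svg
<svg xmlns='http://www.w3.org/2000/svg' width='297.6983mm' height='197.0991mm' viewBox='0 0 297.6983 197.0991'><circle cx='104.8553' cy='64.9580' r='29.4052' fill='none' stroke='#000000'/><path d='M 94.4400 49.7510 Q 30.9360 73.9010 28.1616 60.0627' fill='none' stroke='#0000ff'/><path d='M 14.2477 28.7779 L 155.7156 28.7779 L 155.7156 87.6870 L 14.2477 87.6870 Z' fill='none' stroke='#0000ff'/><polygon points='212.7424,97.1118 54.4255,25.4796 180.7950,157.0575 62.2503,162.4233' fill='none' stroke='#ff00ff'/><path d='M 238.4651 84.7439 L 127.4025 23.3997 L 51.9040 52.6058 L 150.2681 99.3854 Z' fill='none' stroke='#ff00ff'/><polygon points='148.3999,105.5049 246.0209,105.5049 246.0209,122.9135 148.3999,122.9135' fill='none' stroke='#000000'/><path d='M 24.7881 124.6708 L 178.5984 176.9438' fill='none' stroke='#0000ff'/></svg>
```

G21
G90
G0 X134.2605 Y132.1411
M3 S897
G01 X132.0222 Y143.3940 F781
G01 X125.6479 Y152.9337 F781
G01 X116.1082 Y159.3080 F781
G01 X104.8553 Y161.5463 F781
G01 X93.6024 Y159.3080 F781
G01 X84.0627 Y152.9337 F781
G01 X77.6884 Y143.3940 F781
G01 X75.4501 Y132.1411 F781
G01 X77.6884 Y120.8882 F781
G01 X84.0627 Y111.3485 F781
G01 X93.6024 Y104.9742 F781
G01 X104.8553 Y102.7359 F781
G01 X116.1082 Y104.9742 F781
G01 X125.6479 Y111.3485 F781
G01 X132.0222 Y120.8882 F781
G01 X134.2605 Y132.1411 F781
M5
G0 X94.4400 Y147.3481
M3 S427
G01 X79.5129 Y141.9042 F3453
G01 X66.4836 Y137.6474 F3453
G01 X55.3521 Y134.5777 F3453
G01 X46.1184 Y132.6952 F3453
G01 X38.7825 Y131.9998 F3453
G01 X33.3444 Y132.4915 F3453
G01 X29.8041 Y134.1704 F3453
G01 X28.1616 Y137.0364 F3453
M5
G0 X14.2477 Y168.3212
M3 S427
G01 X155.7156 Y168.3212 F3453
G01 X155.7156 Y109.4121 F3453
G01 X14.2477 Y109.4121 F3453
G01 X14.2477 Y168.3212 F3453
M5
G0 X212.7424 Y99.9873
M3 S588
G01 X54.4255 Y171.6195 F1906
G01 X180.7950 Y40.0416 F1906
G01 X62.2503 Y34.6758 F1906
G01 X212.7424 Y99.9873 F1906
M5
G0 X238.4651 Y112.3552
M3 S588
G01 X127.4025 Y173.6994 F1906
G01 X51.9040 Y144.4933 F1906
G01 X150.2681 Y97.7137 F1906
G01 X238.4651 Y112.3552 F1906
M5
G0 X148.3999 Y91.5942
M3 S897
G01 X246.0209 Y91.5942 F781
G01 X246.0209 Y74.1856 F781
G01 X148.3999 Y74.1856 F781
G01 X148.3999 Y91.5942 F781
M5
G0 X24.7881 Y72.4283
M3 S427
G01 X178.5984 Y20.1553 F3453
M5
G0 X0.0000 Y0.0000

Since the viewBox matches the mm dimensions, user units are millimetres directly. The only transform is the Y-flip y_m = 197.0991 − y_svg.

Shape 1 is a circle drawn with `<circle>`. Its stroke #000000 means cut at S897, F781. After flipping Y the toolpath is (134.2605,132.1411) → (132.0222,143.3940) → (125.6479,152.9337) → (116.1082,159.3080) → (104.8553,161.5463) → (93.6024,159.3080) → (84.0627,152.9337) → (77.6884,143.3940) → (75.4501,132.1411) → (77.6884,120.8882) → (84.0627,111.3485) → (93.6024,104.9742) → (104.8553,102.7359) → (116.1082,104.9742) → (125.6479,111.3485) → (132.0222,120.8882) → (134.2605,132.1411), returning to the start.

Shape 2 is a quadratic bezier drawn with `<path>`. Its stroke #0000ff means engrave at S427, F3453. After flipping Y the toolpath is (94.4400,147.3481) → (79.5129,141.9042) → (66.4836,137.6474) → (55.3521,134.5777) → (46.1184,132.6952) → (38.7825,131.9998) → (33.3444,132.4915) → (29.8041,134.1704) → (28.1616,137.0364).

Shape 3 is a rectangle drawn with `<path>`. Its stroke #0000ff means engrave at S427, F3453. After flipping Y the toolpath is (14.2477,168.3212) → (155.7156,168.3212) → (155.7156,109.4121) → (14.2477,109.4121) → (14.2477,168.3212), returning to the start.

Shape 4 is a closed polygon drawn with `<polygon>`. Its stroke #ff00ff means score at S588, F1906. After flipping Y the toolpath is (212.7424,99.9873) → (54.4255,171.6195) → (180.7950,40.0416) → (62.2503,34.6758) → (212.7424,99.9873), returning to the start.

Shape 5 is a closed polygon drawn with `<path>`. Its stroke #ff00ff means score at S588, F1906. After flipping Y the toolpath is (238.4651,112.3552) → (127.4025,173.6994) → (51.9040,144.4933) → (150.2681,97.7137) → (238.4651,112.3552), returning to the start.

Shape 6 is a rectangle drawn with `<polygon>`. Its stroke #000000 means cut at S897, F781. After flipping Y the toolpath is (148.3999,91.5942) → (246.0209,91.5942) → (246.0209,74.1856) → (148.3999,74.1856) → (148.3999,91.5942), returning to the start.

Shape 7 is a line segment drawn with `<path>`. Its stroke #0000ff means engrave at S427, F3453. After flipping Y the toolpath is (24.7881,72.4283) → (178.5984,20.1553).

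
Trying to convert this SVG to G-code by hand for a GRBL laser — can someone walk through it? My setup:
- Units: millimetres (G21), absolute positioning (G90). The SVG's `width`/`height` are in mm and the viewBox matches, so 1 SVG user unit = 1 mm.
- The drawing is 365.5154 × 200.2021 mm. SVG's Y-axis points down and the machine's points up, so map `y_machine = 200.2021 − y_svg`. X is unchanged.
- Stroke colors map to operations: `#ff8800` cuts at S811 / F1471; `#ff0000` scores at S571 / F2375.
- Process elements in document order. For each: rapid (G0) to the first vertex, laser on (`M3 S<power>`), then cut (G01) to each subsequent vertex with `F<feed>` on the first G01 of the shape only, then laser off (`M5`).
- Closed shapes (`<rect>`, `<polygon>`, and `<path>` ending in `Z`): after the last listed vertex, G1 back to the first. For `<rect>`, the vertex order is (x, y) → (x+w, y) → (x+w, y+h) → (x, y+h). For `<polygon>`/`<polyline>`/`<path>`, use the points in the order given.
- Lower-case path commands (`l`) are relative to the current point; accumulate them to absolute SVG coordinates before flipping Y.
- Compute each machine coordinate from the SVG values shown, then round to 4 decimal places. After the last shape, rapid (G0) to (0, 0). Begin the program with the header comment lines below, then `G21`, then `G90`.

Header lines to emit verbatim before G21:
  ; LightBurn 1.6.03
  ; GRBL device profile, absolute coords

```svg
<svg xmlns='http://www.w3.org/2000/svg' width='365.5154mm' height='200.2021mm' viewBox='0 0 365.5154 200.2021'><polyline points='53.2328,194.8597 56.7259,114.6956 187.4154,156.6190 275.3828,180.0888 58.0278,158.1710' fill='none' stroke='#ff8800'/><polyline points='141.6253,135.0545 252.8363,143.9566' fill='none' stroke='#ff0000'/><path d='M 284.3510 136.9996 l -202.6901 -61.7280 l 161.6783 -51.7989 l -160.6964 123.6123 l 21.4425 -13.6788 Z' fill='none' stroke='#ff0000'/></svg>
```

1 u = 1 mm; y_m = 200.2021 − y.

[1] `<polyline>` open polyline, #ff8800→cut S811 F1471: (53.2328,5.3424) → (56.7259,85.5065) → (187.4154,43.5831) → (275.3828,20.1133) → (58.0278,42.0311)

[2] `<polyline>` line segment, #ff0000→score S571 F2375: (141.6253,65.1476) → (252.8363,56.2455)

[3] `<path>` closed polygon, #ff0000→score S571 F2375: (284.3510,63.2025) → (81.6609,124.9305) → (243.3392,176.7294) → (82.6428,53.1171) → (104.0853,66.7959) → (284.3510,63.2025) (closed)

; LightBurn 1.6.03
; GRBL device profile, absolute coords
G21
G90
G0 X53.2328 Y5.3424
M3 S811
G01 X56.7259 Y85.5065 F1471
G01 X187.4154 Y43.5831
G01 X275.3828 Y20.1133
G01 X58.0278 Y42.0311
M5
G0 X141.6253 Y65.1476
M3 S571
G01 X252.8363 Y56.2455 F2375
M5
G0 X284.3510 Y63.2025
M3 S571
G01 X81.6609 Y124.9305 F2375
G01 X243.3392 Y176.7294
G01 X82.6428 Y53.1171
G01 X104.0853 Y66.7959
G01 X284.3510 Y63.2025
M5
G0 X0.0000 Y0.0000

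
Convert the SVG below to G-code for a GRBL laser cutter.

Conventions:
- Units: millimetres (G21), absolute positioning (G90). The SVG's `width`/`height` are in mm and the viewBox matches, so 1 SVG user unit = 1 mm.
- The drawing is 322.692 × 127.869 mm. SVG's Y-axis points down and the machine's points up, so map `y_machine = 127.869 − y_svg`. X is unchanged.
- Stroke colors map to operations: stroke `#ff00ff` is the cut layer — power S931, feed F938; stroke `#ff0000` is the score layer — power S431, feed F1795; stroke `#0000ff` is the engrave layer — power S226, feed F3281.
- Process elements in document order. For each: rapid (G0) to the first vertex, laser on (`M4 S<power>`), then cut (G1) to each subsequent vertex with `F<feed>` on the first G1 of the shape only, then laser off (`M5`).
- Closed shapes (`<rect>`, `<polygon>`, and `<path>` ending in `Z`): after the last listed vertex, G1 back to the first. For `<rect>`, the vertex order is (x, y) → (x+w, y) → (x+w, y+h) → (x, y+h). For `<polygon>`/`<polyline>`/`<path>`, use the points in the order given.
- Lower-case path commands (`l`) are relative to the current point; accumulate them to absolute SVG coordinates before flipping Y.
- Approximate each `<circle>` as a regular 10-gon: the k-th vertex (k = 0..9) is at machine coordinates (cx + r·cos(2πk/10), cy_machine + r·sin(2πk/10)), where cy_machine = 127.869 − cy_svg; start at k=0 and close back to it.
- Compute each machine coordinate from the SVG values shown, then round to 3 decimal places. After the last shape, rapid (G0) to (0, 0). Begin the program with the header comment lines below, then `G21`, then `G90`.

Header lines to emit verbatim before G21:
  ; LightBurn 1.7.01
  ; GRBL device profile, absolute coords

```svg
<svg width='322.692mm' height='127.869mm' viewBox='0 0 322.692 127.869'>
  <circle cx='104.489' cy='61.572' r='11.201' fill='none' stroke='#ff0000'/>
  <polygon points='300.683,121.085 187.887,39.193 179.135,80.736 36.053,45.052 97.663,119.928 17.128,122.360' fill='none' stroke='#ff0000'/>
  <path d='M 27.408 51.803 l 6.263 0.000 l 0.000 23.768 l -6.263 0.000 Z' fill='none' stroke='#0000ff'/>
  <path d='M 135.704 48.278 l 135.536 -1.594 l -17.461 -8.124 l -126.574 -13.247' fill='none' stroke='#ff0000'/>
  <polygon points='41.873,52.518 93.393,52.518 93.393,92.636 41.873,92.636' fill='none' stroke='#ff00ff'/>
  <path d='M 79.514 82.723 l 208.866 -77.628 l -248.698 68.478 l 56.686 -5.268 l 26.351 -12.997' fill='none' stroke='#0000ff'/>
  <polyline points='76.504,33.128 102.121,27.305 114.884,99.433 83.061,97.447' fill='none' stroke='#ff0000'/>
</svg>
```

Since the viewBox matches the mm dimensions, user units are millimetres directly. The only transform is the Y-flip y_m = 127.869 − y_svg.

Shape 1 is a circle drawn with `<circle>`. Its stroke #ff0000 means score at S431, F1795. After flipping Y the toolpath is (115.690,66.297) → (113.551,72.881) → (107.950,76.950) → (101.028,76.950) → (95.427,72.881) → (93.288,66.297) → (95.427,59.713) → (101.028,55.644) → (107.950,55.644) → (113.551,59.713) → (115.690,66.297), returning to the start.

Shape 2 is a closed polygon drawn with `<polygon>`. Its stroke #ff0000 means score at S431, F1795. After flipping Y the toolpath is (300.683,6.784) → (187.887,88.676) → (179.135,47.133) → (36.053,82.817) → (97.663,7.941) → (17.128,5.509) → (300.683,6.784), returning to the start.

Shape 3 is a rectangle drawn with `<path>`. Its stroke #0000ff means engrave at S226, F3281. After flipping Y the toolpath is (27.408,76.066) → (33.671,76.066) → (33.671,52.298) → (27.408,52.298) → (27.408,76.066), returning to the start.

Shape 4 is a open polyline drawn with `<path>`. Its stroke #ff0000 means score at S431, F1795. After flipping Y the toolpath is (135.704,79.591) → (271.240,81.185) → (253.779,89.309) → (127.205,102.556).

Shape 5 is a rectangle drawn with `<polygon>`. Its stroke #ff00ff means cut at S931, F938. After flipping Y the toolpath is (41.873,75.351) → (93.393,75.351) → (93.393,35.233) → (41.873,35.233) → (41.873,75.351), returning to the start.

Shape 6 is a open polyline drawn with `<path>`. Its stroke #0000ff means engrave at S226, F3281. After flipping Y the toolpath is (79.514,45.146) → (288.380,122.774) → (39.682,54.296) → (96.368,59.564) → (122.719,72.561).

Shape 7 is a open polyline drawn with `<polyline>`. Its stroke #ff0000 means score at S431, F1795. After flipping Y the toolpath is (76.504,94.741) → (102.121,100.564) → (114.884,28.436) → (83.061,30.422).

; LightBurn 1.7.01
; GRBL device profile, absolute coords
G21
G90
G0 X115.690 Y66.297
M4 S431
G1 X113.551 Y72.881 F1795
G1 X107.950 Y76.950
G1 X101.028 Y76.950
G1 X95.427 Y72.881
G1 X93.288 Y66.297
G1 X95.427 Y59.713
G1 X101.028 Y55.644
G1 X107.950 Y55.644
G1 X113.551 Y59.713
G1 X115.690 Y66.297
M5
G0 X300.683 Y6.784
M4 S431
G1 X187.887 Y88.676 F1795
G1 X179.135 Y47.133
G1 X36.053 Y82.817
G1 X97.663 Y7.941
G1 X17.128 Y5.509
G1 X300.683 Y6.784
M5
G0 X27.408 Y76.066
M4 S226
G1 X33.671 Y76.066 F3281
G1 X33.671 Y52.298
G1 X27.408 Y52.298
G1 X27.408 Y76.066
M5
G0 X135.704 Y79.591
M4 S431
G1 X271.240 Y81.185 F1795
G1 X253.779 Y89.309
G1 X127.205 Y102.556
M5
G0 X41.873 Y75.351
M4 S931
G1 X93.393 Y75.351 F938
G1 X93.393 Y35.233
G1 X41.873 Y35.233
G1 X41.873 Y75.351
M5
G0 X79.514 Y45.146
M4 S226
G1 X288.380 Y122.774 F3281
G1 X39.682 Y54.296
G1 X96.368 Y59.564
G1 X122.719 Y72.561
M5
G0 X76.504 Y94.741
M4 S431
G1 X102.121 Y100.564 F1795
G1 X114.884 Y28.436
G1 X83.061 Y30.422
M5
G0 X0.000 Y0.000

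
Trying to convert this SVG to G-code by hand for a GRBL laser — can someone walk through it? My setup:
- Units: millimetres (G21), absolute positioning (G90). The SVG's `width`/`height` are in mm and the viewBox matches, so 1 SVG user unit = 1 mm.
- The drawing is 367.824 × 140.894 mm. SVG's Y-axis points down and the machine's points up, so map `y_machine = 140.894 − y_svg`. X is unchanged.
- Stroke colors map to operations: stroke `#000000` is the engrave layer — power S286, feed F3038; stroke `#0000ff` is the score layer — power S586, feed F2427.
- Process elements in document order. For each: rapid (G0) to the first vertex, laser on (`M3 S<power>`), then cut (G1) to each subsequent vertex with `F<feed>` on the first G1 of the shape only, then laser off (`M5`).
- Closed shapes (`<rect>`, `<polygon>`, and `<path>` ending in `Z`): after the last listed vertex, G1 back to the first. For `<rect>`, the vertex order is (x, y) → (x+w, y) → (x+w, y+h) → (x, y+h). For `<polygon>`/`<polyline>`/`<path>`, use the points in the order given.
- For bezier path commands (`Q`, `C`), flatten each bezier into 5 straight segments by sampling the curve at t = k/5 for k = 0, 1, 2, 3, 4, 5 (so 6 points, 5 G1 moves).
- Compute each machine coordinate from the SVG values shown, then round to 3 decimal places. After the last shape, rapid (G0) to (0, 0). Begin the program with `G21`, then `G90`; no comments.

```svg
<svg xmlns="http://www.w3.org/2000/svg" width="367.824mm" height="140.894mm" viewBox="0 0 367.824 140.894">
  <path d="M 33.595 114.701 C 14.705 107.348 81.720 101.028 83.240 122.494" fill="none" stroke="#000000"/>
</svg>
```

G21
G90
G0 X33.595 Y26.193
M3 S286
G1 X31.358 Y30.267 F3038
G1 X42.472 Y32.809
G1 X59.668 Y32.534
G1 X75.680 Y28.159
G1 X83.240 Y18.400
M5
G0 X0.000 Y0.000

1 u = 1 mm; y_m = 140.894 − y.

[1] `<path>` cubic bezier, #000000→engrave S286 F3038: (33.595,26.193) → (31.358,30.267) → (42.472,32.809) → (59.668,32.534) → (75.680,28.159) → (83.240,18.400)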